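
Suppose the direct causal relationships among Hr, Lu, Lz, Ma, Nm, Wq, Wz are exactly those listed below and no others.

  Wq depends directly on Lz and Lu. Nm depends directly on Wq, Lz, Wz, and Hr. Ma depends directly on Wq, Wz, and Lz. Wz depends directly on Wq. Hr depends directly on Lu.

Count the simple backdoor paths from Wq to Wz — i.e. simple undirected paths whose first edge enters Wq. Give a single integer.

A backdoor path from Wq to Wz is any simple undirected path whose first edge points into Wq (i.e. leaves Wq via a parent).
Parents of Wq: {Lu, Lz}.
Enumerating:
  P1: Wq <- Lu -> Hr -> Nm <- Lz -> Ma <- Wz
  P2: Wq <- Lu -> Hr -> Nm <- Wz
  P3: Wq <- Lz -> Nm <- Wz
  P4: Wq <- Lz -> Ma <- Wz
That exhausts the simple backdoor paths. Count: 4.

4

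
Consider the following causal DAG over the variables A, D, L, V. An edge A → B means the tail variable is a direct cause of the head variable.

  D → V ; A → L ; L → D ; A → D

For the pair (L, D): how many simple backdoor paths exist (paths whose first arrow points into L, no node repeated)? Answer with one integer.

1

A backdoor path from L to D is any simple undirected path whose first edge points into L (i.e. leaves L via a parent).
Parents of L: {A}.
Enumerating:
  P1: L <- A -> D
That exhausts the simple backdoor paths. Count: 1.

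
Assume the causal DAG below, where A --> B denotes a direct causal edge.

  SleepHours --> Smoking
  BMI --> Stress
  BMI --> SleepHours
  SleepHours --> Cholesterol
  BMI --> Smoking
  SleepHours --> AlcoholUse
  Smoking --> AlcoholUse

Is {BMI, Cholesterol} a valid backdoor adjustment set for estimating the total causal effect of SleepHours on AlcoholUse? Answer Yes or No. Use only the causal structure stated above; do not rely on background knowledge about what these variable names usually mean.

Backdoor paths from SleepHours to AlcoholUse (paths whose first edge points into SleepHours):
  P1: SleepHours <- BMI -> Smoking -> AlcoholUse
Condition 1 (no descendant of SleepHours in the set): FAILS — Cholesterol is a descendant of SleepHours.
Condition 2 (every backdoor path blocked by {BMI, Cholesterol}):
  P1: blocked at fork node BMI ∈ conditioning set.
{BMI, Cholesterol} does not satisfy the backdoor criterion.

No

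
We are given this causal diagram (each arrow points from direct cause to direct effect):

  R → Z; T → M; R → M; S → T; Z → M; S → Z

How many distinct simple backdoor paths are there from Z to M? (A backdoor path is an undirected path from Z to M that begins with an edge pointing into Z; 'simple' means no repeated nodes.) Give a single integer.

2

A backdoor path from Z to M is any simple undirected path whose first edge points into Z (i.e. leaves Z via a parent).
Parents of Z: {R, S}.
Enumerating:
  P1: Z <- R -> M
  P2: Z <- S -> T -> M
That exhausts the simple backdoor paths. Count: 2.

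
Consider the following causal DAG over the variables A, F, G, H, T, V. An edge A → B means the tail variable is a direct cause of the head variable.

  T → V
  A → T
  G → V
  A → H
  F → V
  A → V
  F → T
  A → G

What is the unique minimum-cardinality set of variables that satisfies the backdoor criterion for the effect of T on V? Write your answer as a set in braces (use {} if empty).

Variables eligible for adjustment (non-descendants of T, excluding T and V): {A, F, G, H}.
Backdoor paths from T to V:
  P1: T <- F -> V
  P2: T <- A -> G -> V
  P3: T <- A -> V
The empty set is not sufficient: P1 (T <- F -> V) has no collider blocking it and no conditioned non-collider, so it is open.
Try {A, F}:
  P1: blocked at fork node F ∈ conditioning set.
  P2: blocked at fork node A ∈ conditioning set.
  P3: blocked at fork node A ∈ conditioning set.
{A, F} contains no descendant of T and blocks every backdoor path.
Every element of {A, F} is needed (dropping A leaves P2 open; dropping F leaves P1 open), so no proper subset is valid.
Among all size-2 subsets of the eligible variables, only {A, F} blocks every backdoor path, so it is the unique smallest valid adjustment set.

{A, F}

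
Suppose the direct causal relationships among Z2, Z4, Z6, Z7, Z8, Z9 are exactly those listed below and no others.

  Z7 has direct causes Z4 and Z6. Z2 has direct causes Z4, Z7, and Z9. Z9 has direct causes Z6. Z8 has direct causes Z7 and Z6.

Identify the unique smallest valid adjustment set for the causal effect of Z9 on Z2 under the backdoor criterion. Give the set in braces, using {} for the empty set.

{Z6}

Variables eligible for adjustment (non-descendants of Z9, excluding Z9 and Z2): {Z4, Z6, Z7, Z8}.
Backdoor paths from Z9 to Z2:
  P1: Z9 <- Z6 -> Z7 <- Z4 -> Z2
  P2: Z9 <- Z6 -> Z7 -> Z2
  P3: Z9 <- Z6 -> Z8 <- Z7 <- Z4 -> Z2
  P4: Z9 <- Z6 -> Z8 <- Z7 -> Z2
The empty set is not sufficient: P2 (Z9 <- Z6 -> Z7 -> Z2) has no collider blocking it and no conditioned non-collider, so it is open.
Try {Z6}:
  P1: blocked at fork node Z6 ∈ conditioning set.
  P2: blocked at fork node Z6 ∈ conditioning set.
  P3: blocked at fork node Z6 ∈ conditioning set.
  P4: blocked at fork node Z6 ∈ conditioning set.
{Z6} contains no descendant of Z9 and blocks every backdoor path.
No other singleton works — e.g. {Z4} leaves P2 open — so {Z6} is the unique smallest valid adjustment set.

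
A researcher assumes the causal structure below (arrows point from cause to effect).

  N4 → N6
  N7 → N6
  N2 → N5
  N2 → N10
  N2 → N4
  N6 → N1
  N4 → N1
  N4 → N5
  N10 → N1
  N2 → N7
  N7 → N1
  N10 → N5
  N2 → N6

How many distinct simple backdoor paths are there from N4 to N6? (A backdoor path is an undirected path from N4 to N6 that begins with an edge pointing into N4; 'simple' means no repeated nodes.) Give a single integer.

A backdoor path from N4 to N6 is any simple undirected path whose first edge points into N4 (i.e. leaves N4 via a parent).
Parents of N4: {N2}.
Enumerating:
  P1: N4 <- N2 -> N10 -> N1 <- N7 -> N6
  P2: N4 <- N2 -> N10 -> N1 <- N6
  P3: N4 <- N2 -> N7 -> N6
  P4: N4 <- N2 -> N7 -> N1 <- N6
  P5: N4 <- N2 -> N6
  P6: N4 <- N2 -> N5 <- N10 -> N1 <- N7 -> N6
  P7: N4 <- N2 -> N5 <- N10 -> N1 <- N6
That exhausts the simple backdoor paths. Count: 7.

7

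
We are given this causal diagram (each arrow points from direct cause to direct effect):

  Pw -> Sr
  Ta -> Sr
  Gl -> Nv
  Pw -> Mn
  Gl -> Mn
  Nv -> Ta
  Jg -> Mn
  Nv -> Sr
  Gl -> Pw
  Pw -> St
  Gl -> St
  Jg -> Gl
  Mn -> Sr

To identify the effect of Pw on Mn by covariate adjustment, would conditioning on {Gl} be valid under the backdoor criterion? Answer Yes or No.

Backdoor paths from Pw to Mn (paths whose first edge points into Pw):
  P1: Pw <- Gl <- Jg -> Mn
  P2: Pw <- Gl -> Nv -> Ta -> Sr <- Mn
  P3: Pw <- Gl -> Nv -> Sr <- Mn
  P4: Pw <- Gl -> Mn
Condition 1 (no descendant of Pw in the set): holds — descendants of Pw are {Mn, Sr, St}; none are in {Gl}.
Condition 2 (every backdoor path blocked by {Gl}):
  P1: blocked at chain node Gl ∈ conditioning set.
  P2: blocked at fork node Gl ∈ conditioning set.
  P3: blocked at fork node Gl ∈ conditioning set.
  P4: blocked at fork node Gl ∈ conditioning set.
{Gl} satisfies the backdoor criterion.

Yes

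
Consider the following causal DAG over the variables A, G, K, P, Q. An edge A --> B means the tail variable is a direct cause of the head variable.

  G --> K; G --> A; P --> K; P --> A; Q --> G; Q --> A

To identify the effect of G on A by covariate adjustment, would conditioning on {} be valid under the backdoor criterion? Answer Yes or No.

No

Backdoor paths from G to A (paths whose first edge points into G):
  P1: G <- Q -> A
Condition 1 (no descendant of G in the set): holds — descendants of G are {A, K}; none are in {}.
Condition 2 (every backdoor path blocked by {}):
  P1: open — no interior node is in the conditioning set.
{} does not satisfy the backdoor criterion.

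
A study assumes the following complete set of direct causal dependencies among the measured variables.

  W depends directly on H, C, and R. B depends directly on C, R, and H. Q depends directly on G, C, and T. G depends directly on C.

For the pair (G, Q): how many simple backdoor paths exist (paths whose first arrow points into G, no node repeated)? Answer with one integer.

1

A backdoor path from G to Q is any simple undirected path whose first edge points into G (i.e. leaves G via a parent).
Parents of G: {C}.
Enumerating:
  P1: G <- C -> Q
That exhausts the simple backdoor paths. Count: 1.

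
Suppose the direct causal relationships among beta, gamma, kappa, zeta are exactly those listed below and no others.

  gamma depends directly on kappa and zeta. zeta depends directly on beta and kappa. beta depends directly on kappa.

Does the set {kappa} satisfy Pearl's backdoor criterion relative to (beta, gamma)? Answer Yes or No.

Backdoor paths from beta to gamma (paths whose first edge points into beta):
  P1: beta <- kappa -> zeta -> gamma
  P2: beta <- kappa -> gamma
Condition 1 (no descendant of beta in the set): holds — descendants of beta are {gamma, zeta}; none are in {kappa}.
Condition 2 (every backdoor path blocked by {kappa}):
  P1: blocked at fork node kappa ∈ conditioning set.
  P2: blocked at fork node kappa ∈ conditioning set.
{kappa} satisfies the backdoor criterion.

Yes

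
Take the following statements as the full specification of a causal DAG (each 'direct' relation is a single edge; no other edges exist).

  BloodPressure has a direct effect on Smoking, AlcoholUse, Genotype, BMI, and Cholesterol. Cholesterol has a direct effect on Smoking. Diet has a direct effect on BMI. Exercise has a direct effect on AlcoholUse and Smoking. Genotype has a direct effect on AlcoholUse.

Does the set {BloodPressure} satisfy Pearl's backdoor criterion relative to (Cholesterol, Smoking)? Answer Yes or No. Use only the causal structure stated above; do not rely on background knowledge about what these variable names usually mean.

Yes

Backdoor paths from Cholesterol to Smoking (paths whose first edge points into Cholesterol):
  P1: Cholesterol <- BloodPressure -> Genotype -> AlcoholUse <- Exercise -> Smoking
  P2: Cholesterol <- BloodPressure -> Smoking
  P3: Cholesterol <- BloodPressure -> AlcoholUse <- Exercise -> Smoking
Condition 1 (no descendant of Cholesterol in the set): holds — descendants of Cholesterol are {Smoking}; none are in {BloodPressure}.
Condition 2 (every backdoor path blocked by {BloodPressure}):
  P1: blocked at fork node BloodPressure ∈ conditioning set.
  P2: blocked at fork node BloodPressure ∈ conditioning set.
  P3: blocked at fork node BloodPressure ∈ conditioning set.
{BloodPressure} satisfies the backdoor criterion.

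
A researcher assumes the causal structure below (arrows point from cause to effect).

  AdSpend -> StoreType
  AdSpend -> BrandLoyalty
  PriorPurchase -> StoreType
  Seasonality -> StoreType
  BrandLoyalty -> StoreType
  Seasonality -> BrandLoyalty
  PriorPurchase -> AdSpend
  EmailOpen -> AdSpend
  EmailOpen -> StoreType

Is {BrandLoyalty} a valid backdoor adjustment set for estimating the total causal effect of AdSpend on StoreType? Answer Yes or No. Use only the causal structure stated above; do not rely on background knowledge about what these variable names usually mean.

Backdoor paths from AdSpend to StoreType (paths whose first edge points into AdSpend):
  P1: AdSpend <- EmailOpen -> StoreType
  P2: AdSpend <- PriorPurchase -> StoreType
Condition 1 (no descendant of AdSpend in the set): FAILS — BrandLoyalty is a descendant of AdSpend.
Condition 2 (every backdoor path blocked by {BrandLoyalty}):
  P1: open — no interior node is in the conditioning set.
  P2: open — no interior node is in the conditioning set.
{BrandLoyalty} does not satisfy the backdoor criterion.

No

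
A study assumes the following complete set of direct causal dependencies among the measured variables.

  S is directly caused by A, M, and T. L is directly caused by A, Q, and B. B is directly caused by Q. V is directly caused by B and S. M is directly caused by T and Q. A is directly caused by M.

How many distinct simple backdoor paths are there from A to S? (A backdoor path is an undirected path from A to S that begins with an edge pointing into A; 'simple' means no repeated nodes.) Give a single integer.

A backdoor path from A to S is any simple undirected path whose first edge points into A (i.e. leaves A via a parent).
Parents of A: {M}.
Enumerating:
  P1: A <- M <- T -> S
  P2: A <- M <- Q -> B -> V <- S
  P3: A <- M <- Q -> L <- B -> V <- S
  P4: A <- M -> S
That exhausts the simple backdoor paths. Count: 4.

4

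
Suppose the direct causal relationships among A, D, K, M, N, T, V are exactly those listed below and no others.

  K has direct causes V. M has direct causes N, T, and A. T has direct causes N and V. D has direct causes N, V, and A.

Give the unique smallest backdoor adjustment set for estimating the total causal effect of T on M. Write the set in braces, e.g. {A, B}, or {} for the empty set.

{N}

Variables eligible for adjustment (non-descendants of T, excluding T and M): {A, D, K, N, V}.
Backdoor paths from T to M:
  P1: T <- V -> D <- A -> M
  P2: T <- V -> D <- N -> M
  P3: T <- N -> D <- A -> M
  P4: T <- N -> M
The empty set is not sufficient: P4 (T <- N -> M) has no collider blocking it and no conditioned non-collider, so it is open.
Try {N}:
  P1: blocked at collider D (neither it nor any descendant is in the conditioning set).
  P2: blocked at collider D (neither it nor any descendant is in the conditioning set).
  P3: blocked at fork node N ∈ conditioning set.
  P4: blocked at fork node N ∈ conditioning set.
{N} contains no descendant of T and blocks every backdoor path.
No other singleton works — e.g. {V} leaves P4 open — so {N} is the unique smallest valid adjustment set.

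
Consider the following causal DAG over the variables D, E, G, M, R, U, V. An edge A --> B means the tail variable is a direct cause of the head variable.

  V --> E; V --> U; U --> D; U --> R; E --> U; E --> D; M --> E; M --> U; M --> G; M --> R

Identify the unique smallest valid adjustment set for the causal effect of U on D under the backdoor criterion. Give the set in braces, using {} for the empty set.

Variables eligible for adjustment (non-descendants of U, excluding U and D): {E, G, M, V}.
Backdoor paths from U to D:
  P1: U <- V -> E -> D
  P2: U <- M -> E -> D
  P3: U <- E -> D
The empty set is not sufficient: P1 (U <- V -> E -> D) has no collider blocking it and no conditioned non-collider, so it is open.
Try {E}:
  P1: blocked at chain node E ∈ conditioning set.
  P2: blocked at chain node E ∈ conditioning set.
  P3: blocked at fork node E ∈ conditioning set.
{E} contains no descendant of U and blocks every backdoor path.
No other singleton works — e.g. {V} leaves P2 open — so {E} is the unique smallest valid adjustment set.

{E}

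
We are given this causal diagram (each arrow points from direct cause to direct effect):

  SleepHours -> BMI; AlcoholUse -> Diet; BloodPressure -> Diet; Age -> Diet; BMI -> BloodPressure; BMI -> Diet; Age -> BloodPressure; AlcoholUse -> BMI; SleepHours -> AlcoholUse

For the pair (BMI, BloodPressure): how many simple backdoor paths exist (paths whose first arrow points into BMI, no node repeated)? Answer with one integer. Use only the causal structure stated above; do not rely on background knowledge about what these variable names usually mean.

A backdoor path from BMI to BloodPressure is any simple undirected path whose first edge points into BMI (i.e. leaves BMI via a parent).
Parents of BMI: {AlcoholUse, SleepHours}.
Enumerating:
  P1: BMI <- SleepHours -> AlcoholUse -> Diet <- Age -> BloodPressure
  P2: BMI <- SleepHours -> AlcoholUse -> Diet <- BloodPressure
  P3: BMI <- AlcoholUse -> Diet <- Age -> BloodPressure
  P4: BMI <- AlcoholUse -> Diet <- BloodPressure
That exhausts the simple backdoor paths. Count: 4.

4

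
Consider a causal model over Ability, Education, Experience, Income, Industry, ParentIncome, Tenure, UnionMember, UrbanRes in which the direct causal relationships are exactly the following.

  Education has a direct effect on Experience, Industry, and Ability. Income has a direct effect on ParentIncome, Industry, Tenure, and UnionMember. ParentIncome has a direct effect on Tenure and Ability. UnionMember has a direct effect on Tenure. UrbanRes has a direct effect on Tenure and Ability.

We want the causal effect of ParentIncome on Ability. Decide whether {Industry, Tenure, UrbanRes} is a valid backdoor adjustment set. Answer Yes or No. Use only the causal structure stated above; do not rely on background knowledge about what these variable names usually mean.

No

Backdoor paths from ParentIncome to Ability (paths whose first edge points into ParentIncome):
  P1: ParentIncome <- Income -> Industry <- Education -> Ability
  P2: ParentIncome <- Income -> UnionMember -> Tenure <- UrbanRes -> Ability
  P3: ParentIncome <- Income -> Tenure <- UrbanRes -> Ability
Condition 1 (no descendant of ParentIncome in the set): FAILS — Tenure is a descendant of ParentIncome.
Condition 2 (every backdoor path blocked by {Industry, Tenure, UrbanRes}):
  P1: open — collider(s) Industry are conditioned on (or have a conditioned descendant) and no non-collider on the path is in the set.
  P2: blocked at fork node UrbanRes ∈ conditioning set.
  P3: blocked at fork node UrbanRes ∈ conditioning set.
{Industry, Tenure, UrbanRes} does not satisfy the backdoor criterion.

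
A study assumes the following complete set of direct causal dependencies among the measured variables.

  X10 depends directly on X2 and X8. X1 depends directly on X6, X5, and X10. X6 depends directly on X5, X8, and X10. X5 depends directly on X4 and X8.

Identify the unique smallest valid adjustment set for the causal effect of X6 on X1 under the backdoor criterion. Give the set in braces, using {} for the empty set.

Variables eligible for adjustment (non-descendants of X6, excluding X6 and X1): {X10, X2, X4, X5, X8}.
Backdoor paths from X6 to X1:
  P1: X6 <- X8 -> X10 -> X1
  P2: X6 <- X8 -> X5 -> X1
  P3: X6 <- X10 <- X8 -> X5 -> X1
  P4: X6 <- X10 -> X1
  P5: X6 <- X5 <- X8 -> X10 -> X1
  P6: X6 <- X5 -> X1
The empty set is not sufficient: P1 (X6 <- X8 -> X10 -> X1) has no collider blocking it and no conditioned non-collider, so it is open.
Try {X10, X5}:
  P1: blocked at chain node X10 ∈ conditioning set.
  P2: blocked at chain node X5 ∈ conditioning set.
  P3: blocked at chain node X10 ∈ conditioning set.
  P4: blocked at fork node X10 ∈ conditioning set.
  P5: blocked at chain node X5 ∈ conditioning set.
  P6: blocked at fork node X5 ∈ conditioning set.
{X10, X5} contains no descendant of X6 and blocks every backdoor path.
Every element of {X10, X5} is needed (dropping X10 leaves P1 open; dropping X5 leaves P2 open), so no proper subset is valid.
Among all size-2 subsets of the eligible variables, only {X10, X5} blocks every backdoor path, so it is the unique smallest valid adjustment set.

{X10, X5}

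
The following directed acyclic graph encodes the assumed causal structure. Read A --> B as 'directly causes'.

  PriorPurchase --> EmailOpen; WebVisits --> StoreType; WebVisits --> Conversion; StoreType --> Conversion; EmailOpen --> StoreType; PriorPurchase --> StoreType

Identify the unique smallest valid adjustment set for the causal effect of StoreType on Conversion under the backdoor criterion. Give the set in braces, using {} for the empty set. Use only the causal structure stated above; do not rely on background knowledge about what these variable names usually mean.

Variables eligible for adjustment (non-descendants of StoreType, excluding StoreType and Conversion): {EmailOpen, PriorPurchase, WebVisits}.
Backdoor paths from StoreType to Conversion:
  P1: StoreType <- WebVisits -> Conversion
The empty set is not sufficient: P1 (StoreType <- WebVisits -> Conversion) has no collider blocking it and no conditioned non-collider, so it is open.
Try {WebVisits}:
  P1: blocked at fork node WebVisits ∈ conditioning set.
{WebVisits} contains no descendant of StoreType and blocks every backdoor path.
No other singleton works — e.g. {PriorPurchase} leaves P1 open — so {WebVisits} is the unique smallest valid adjustment set.

{WebVisits}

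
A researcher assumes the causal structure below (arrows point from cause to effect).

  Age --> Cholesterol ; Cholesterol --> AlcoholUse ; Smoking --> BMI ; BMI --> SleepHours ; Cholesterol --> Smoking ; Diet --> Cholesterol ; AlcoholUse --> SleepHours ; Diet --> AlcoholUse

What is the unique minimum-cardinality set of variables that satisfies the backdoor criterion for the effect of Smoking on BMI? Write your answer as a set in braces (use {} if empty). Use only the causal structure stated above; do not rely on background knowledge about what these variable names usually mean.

Variables eligible for adjustment (non-descendants of Smoking, excluding Smoking and BMI): {Age, AlcoholUse, Cholesterol, Diet}.
Backdoor paths from Smoking to BMI:
  P1: Smoking <- Cholesterol <- Diet -> AlcoholUse -> SleepHours <- BMI
  P2: Smoking <- Cholesterol -> AlcoholUse -> SleepHours <- BMI
Each backdoor path contains an unconditioned collider, so every path is already blocked with the empty conditioning set:
  P1: blocked at collider SleepHours (neither it nor any descendant is in the conditioning set).
  P2: blocked at collider SleepHours (neither it nor any descendant is in the conditioning set).
The empty set is therefore the unique smallest valid set.

{}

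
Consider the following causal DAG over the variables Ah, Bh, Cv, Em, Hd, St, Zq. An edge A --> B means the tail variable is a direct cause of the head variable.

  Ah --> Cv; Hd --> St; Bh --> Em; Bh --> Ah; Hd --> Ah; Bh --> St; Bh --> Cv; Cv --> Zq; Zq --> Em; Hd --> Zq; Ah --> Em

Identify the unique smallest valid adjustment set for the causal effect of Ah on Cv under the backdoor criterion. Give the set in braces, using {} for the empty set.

Variables eligible for adjustment (non-descendants of Ah, excluding Ah and Cv): {Bh, Hd, St}.
Backdoor paths from Ah to Cv:
  P1: Ah <- Hd -> Zq <- Cv
  P2: Ah <- Hd -> Zq -> Em <- Bh -> Cv
  P3: Ah <- Hd -> St <- Bh -> Cv
  P4: Ah <- Hd -> St <- Bh -> Em <- Zq <- Cv
  P5: Ah <- Bh -> Cv
  P6: Ah <- Bh -> St <- Hd -> Zq <- Cv
  P7: Ah <- Bh -> Em <- Zq <- Cv
The empty set is not sufficient: P5 (Ah <- Bh -> Cv) has no collider blocking it and no conditioned non-collider, so it is open.
Try {Bh}:
  P1: blocked at collider Zq (neither it nor any descendant is in the conditioning set).
  P2: blocked at collider Em (neither it nor any descendant is in the conditioning set).
  P3: blocked at collider St (neither it nor any descendant is in the conditioning set).
  P4: blocked at collider St (neither it nor any descendant is in the conditioning set).
  P5: blocked at fork node Bh ∈ conditioning set.
  P6: blocked at fork node Bh ∈ conditioning set.
  P7: blocked at fork node Bh ∈ conditioning set.
{Bh} contains no descendant of Ah and blocks every backdoor path.
No other singleton works — e.g. {Hd} leaves P5 open — so {Bh} is the unique smallest valid adjustment set.

{Bh}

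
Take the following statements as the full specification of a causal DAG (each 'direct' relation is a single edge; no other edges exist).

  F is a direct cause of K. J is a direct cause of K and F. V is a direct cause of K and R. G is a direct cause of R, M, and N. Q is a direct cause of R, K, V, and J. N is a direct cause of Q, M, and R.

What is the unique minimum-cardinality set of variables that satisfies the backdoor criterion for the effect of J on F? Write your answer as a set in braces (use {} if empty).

{}

Variables eligible for adjustment (non-descendants of J, excluding J and F): {G, M, N, Q, R, V}.
Backdoor paths from J to F:
  P1: J <- Q <- N <- G -> R <- V -> K <- F
  P2: J <- Q <- N -> M <- G -> R <- V -> K <- F
  P3: J <- Q <- N -> R <- V -> K <- F
  P4: J <- Q -> V -> K <- F
  P5: J <- Q -> R <- V -> K <- F
  P6: J <- Q -> K <- F
Each backdoor path contains an unconditioned collider, so every path is already blocked with the empty conditioning set:
  P1: blocked at collider R (neither it nor any descendant is in the conditioning set).
  P2: blocked at collider M (neither it nor any descendant is in the conditioning set).
  P3: blocked at collider R (neither it nor any descendant is in the conditioning set).
  P4: blocked at collider K (neither it nor any descendant is in the conditioning set).
  P5: blocked at collider R (neither it nor any descendant is in the conditioning set).
  P6: blocked at collider K (neither it nor any descendant is in the conditioning set).
The empty set is therefore the unique smallest valid set.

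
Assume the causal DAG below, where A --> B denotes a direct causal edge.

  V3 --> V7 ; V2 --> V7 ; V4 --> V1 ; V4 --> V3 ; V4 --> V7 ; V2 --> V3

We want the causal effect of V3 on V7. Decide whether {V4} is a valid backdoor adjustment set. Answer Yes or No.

No

Backdoor paths from V3 to V7 (paths whose first edge points into V3):
  P1: V3 <- V4 -> V7
  P2: V3 <- V2 -> V7
Condition 1 (no descendant of V3 in the set): holds — descendants of V3 are {V7}; none are in {V4}.
Condition 2 (every backdoor path blocked by {V4}):
  P1: blocked at fork node V4 ∈ conditioning set.
  P2: open — no interior node is in the conditioning set.
{V4} does not satisfy the backdoor criterion.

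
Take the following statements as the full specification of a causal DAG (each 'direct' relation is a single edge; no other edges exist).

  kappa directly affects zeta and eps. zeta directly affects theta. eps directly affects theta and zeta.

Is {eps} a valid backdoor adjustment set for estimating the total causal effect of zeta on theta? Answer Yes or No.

Yes

Backdoor paths from zeta to theta (paths whose first edge points into zeta):
  P1: zeta <- kappa -> eps -> theta
  P2: zeta <- eps -> theta
Condition 1 (no descendant of zeta in the set): holds — descendants of zeta are {theta}; none are in {eps}.
Condition 2 (every backdoor path blocked by {eps}):
  P1: blocked at chain node eps ∈ conditioning set.
  P2: blocked at fork node eps ∈ conditioning set.
{eps} satisfies the backdoor criterion.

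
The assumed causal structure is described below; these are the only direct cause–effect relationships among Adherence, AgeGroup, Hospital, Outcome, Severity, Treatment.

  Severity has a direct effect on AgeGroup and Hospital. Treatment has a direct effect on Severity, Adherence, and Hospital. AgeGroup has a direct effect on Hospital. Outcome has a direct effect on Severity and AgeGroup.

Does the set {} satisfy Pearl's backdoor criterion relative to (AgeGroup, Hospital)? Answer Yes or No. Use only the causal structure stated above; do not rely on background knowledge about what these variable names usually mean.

Backdoor paths from AgeGroup to Hospital (paths whose first edge points into AgeGroup):
  P1: AgeGroup <- Outcome -> Severity <- Treatment -> Hospital
  P2: AgeGroup <- Outcome -> Severity -> Hospital
  P3: AgeGroup <- Severity <- Treatment -> Hospital
  P4: AgeGroup <- Severity -> Hospital
Condition 1 (no descendant of AgeGroup in the set): holds — descendants of AgeGroup are {Hospital}; none are in {}.
Condition 2 (every backdoor path blocked by {}):
  P1: blocked at collider Severity (neither it nor any descendant is in the conditioning set).
  P2: open — no interior node is in the conditioning set.
  P3: open — no interior node is in the conditioning set.
  P4: open — no interior node is in the conditioning set.
{} does not satisfy the backdoor criterion.

No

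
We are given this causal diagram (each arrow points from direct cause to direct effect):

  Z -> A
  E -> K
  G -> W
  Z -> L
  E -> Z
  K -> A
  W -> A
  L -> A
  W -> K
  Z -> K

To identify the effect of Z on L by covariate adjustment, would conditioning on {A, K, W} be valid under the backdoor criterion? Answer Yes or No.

No

Backdoor paths from Z to L (paths whose first edge points into Z):
  P1: Z <- E -> K <- W -> A <- L
  P2: Z <- E -> K -> A <- L
Condition 1 (no descendant of Z in the set): FAILS — A and K are descendants of Z.
Condition 2 (every backdoor path blocked by {A, K, W}):
  P1: blocked at fork node W ∈ conditioning set.
  P2: blocked at chain node K ∈ conditioning set.
{A, K, W} does not satisfy the backdoor criterion.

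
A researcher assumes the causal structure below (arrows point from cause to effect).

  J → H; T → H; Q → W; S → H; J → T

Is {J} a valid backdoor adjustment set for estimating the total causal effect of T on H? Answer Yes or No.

Backdoor paths from T to H (paths whose first edge points into T):
  P1: T <- J -> H
Condition 1 (no descendant of T in the set): holds — descendants of T are {H}; none are in {J}.
Condition 2 (every backdoor path blocked by {J}):
  P1: blocked at fork node J ∈ conditioning set.
{J} satisfies the backdoor criterion.

Yes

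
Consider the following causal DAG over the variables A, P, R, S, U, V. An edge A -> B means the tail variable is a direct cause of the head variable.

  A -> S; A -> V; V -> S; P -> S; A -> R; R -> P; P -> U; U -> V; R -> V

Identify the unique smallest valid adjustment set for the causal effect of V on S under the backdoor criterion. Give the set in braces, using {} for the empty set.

Variables eligible for adjustment (non-descendants of V, excluding V and S): {A, P, R, U}.
Backdoor paths from V to S:
  P1: V <- A -> R -> P -> S
  P2: V <- A -> S
  P3: V <- R <- A -> S
  P4: V <- R -> P -> S
  P5: V <- U <- P <- R <- A -> S
  P6: V <- U <- P -> S
The empty set is not sufficient: P1 (V <- A -> R -> P -> S) has no collider blocking it and no conditioned non-collider, so it is open.
Try {A, P}:
  P1: blocked at fork node A ∈ conditioning set.
  P2: blocked at fork node A ∈ conditioning set.
  P3: blocked at fork node A ∈ conditioning set.
  P4: blocked at chain node P ∈ conditioning set.
  P5: blocked at chain node P ∈ conditioning set.
  P6: blocked at fork node P ∈ conditioning set.
{A, P} contains no descendant of V and blocks every backdoor path.
Every element of {A, P} is needed (dropping A leaves P2 open; dropping P leaves P4 open), so no proper subset is valid.
Among all size-2 subsets of the eligible variables, only {A, P} blocks every backdoor path, so it is the unique smallest valid adjustment set.

{A, P}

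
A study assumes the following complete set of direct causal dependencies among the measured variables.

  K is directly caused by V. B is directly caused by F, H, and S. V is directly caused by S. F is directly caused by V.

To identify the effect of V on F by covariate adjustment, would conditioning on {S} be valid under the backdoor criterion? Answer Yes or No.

Yes

Backdoor paths from V to F (paths whose first edge points into V):
  P1: V <- S -> B <- F
Condition 1 (no descendant of V in the set): holds — descendants of V are {B, F, K}; none are in {S}.
Condition 2 (every backdoor path blocked by {S}):
  P1: blocked at fork node S ∈ conditioning set.
{S} satisfies the backdoor criterion.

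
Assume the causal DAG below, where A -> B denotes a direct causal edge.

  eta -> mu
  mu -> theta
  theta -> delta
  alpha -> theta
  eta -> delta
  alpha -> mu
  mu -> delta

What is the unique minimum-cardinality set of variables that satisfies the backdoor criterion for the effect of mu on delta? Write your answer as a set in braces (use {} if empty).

{alpha, eta}

Variables eligible for adjustment (non-descendants of mu, excluding mu and delta): {alpha, eta}.
Backdoor paths from mu to delta:
  P1: mu <- alpha -> theta -> delta
  P2: mu <- eta -> delta
The empty set is not sufficient: P1 (mu <- alpha -> theta -> delta) has no collider blocking it and no conditioned non-collider, so it is open.
Try {alpha, eta}:
  P1: blocked at fork node alpha ∈ conditioning set.
  P2: blocked at fork node eta ∈ conditioning set.
{alpha, eta} contains no descendant of mu and blocks every backdoor path.
Every element of {alpha, eta} is needed (dropping alpha leaves P1 open; dropping eta leaves P2 open), so no proper subset is valid.
Among all size-2 subsets of the eligible variables, only {alpha, eta} blocks every backdoor path, so it is the unique smallest valid adjustment set.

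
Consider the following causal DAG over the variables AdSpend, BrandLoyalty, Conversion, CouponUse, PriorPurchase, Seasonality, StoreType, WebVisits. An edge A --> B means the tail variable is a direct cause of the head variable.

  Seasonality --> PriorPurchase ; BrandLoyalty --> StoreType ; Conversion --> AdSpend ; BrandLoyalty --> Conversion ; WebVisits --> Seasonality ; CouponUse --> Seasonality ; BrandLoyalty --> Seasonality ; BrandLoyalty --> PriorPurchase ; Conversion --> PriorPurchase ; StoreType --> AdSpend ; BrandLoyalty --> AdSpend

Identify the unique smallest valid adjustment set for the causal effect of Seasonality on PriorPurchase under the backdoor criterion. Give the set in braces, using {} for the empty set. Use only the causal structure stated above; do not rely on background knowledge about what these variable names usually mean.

Variables eligible for adjustment (non-descendants of Seasonality, excluding Seasonality and PriorPurchase): {AdSpend, BrandLoyalty, Conversion, CouponUse, StoreType, WebVisits}.
Backdoor paths from Seasonality to PriorPurchase:
  P1: Seasonality <- BrandLoyalty -> StoreType -> AdSpend <- Conversion -> PriorPurchase
  P2: Seasonality <- BrandLoyalty -> Conversion -> PriorPurchase
  P3: Seasonality <- BrandLoyalty -> AdSpend <- Conversion -> PriorPurchase
  P4: Seasonality <- BrandLoyalty -> PriorPurchase
The empty set is not sufficient: P2 (Seasonality <- BrandLoyalty -> Conversion -> PriorPurchase) has no collider blocking it and no conditioned non-collider, so it is open.
Try {BrandLoyalty}:
  P1: blocked at fork node BrandLoyalty ∈ conditioning set.
  P2: blocked at fork node BrandLoyalty ∈ conditioning set.
  P3: blocked at fork node BrandLoyalty ∈ conditioning set.
  P4: blocked at fork node BrandLoyalty ∈ conditioning set.
{BrandLoyalty} contains no descendant of Seasonality and blocks every backdoor path.
No other singleton works — e.g. {CouponUse} leaves P2 open — so {BrandLoyalty} is the unique smallest valid adjustment set.

{BrandLoyalty}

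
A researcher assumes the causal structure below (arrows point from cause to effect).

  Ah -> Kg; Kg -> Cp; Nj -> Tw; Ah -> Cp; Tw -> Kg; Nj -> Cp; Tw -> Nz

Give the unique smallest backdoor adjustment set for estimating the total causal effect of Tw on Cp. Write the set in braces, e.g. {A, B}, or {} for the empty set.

Variables eligible for adjustment (non-descendants of Tw, excluding Tw and Cp): {Ah, Nj}.
Backdoor paths from Tw to Cp:
  P1: Tw <- Nj -> Cp
The empty set is not sufficient: P1 (Tw <- Nj -> Cp) has no collider blocking it and no conditioned non-collider, so it is open.
Try {Nj}:
  P1: blocked at fork node Nj ∈ conditioning set.
{Nj} contains no descendant of Tw and blocks every backdoor path.
No other singleton works — e.g. {Ah} leaves P1 open — so {Nj} is the unique smallest valid adjustment set.

{Nj}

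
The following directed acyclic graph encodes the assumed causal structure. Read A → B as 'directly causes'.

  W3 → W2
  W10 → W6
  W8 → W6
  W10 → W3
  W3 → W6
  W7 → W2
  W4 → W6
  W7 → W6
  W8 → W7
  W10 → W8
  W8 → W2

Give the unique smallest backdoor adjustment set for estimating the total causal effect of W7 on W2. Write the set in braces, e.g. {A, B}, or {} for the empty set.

Variables eligible for adjustment (non-descendants of W7, excluding W7 and W2): {W10, W3, W4, W8}.
Backdoor paths from W7 to W2:
  P1: W7 <- W8 <- W10 -> W3 -> W2
  P2: W7 <- W8 <- W10 -> W6 <- W3 -> W2
  P3: W7 <- W8 -> W2
  P4: W7 <- W8 -> W6 <- W10 -> W3 -> W2
  P5: W7 <- W8 -> W6 <- W3 -> W2
The empty set is not sufficient: P1 (W7 <- W8 <- W10 -> W3 -> W2) has no collider blocking it and no conditioned non-collider, so it is open.
Try {W8}:
  P1: blocked at chain node W8 ∈ conditioning set.
  P2: blocked at chain node W8 ∈ conditioning set.
  P3: blocked at fork node W8 ∈ conditioning set.
  P4: blocked at fork node W8 ∈ conditioning set.
  P5: blocked at fork node W8 ∈ conditioning set.
{W8} contains no descendant of W7 and blocks every backdoor path.
No other singleton works — e.g. {W10} leaves P3 open — so {W8} is the unique smallest valid adjustment set.

{W8}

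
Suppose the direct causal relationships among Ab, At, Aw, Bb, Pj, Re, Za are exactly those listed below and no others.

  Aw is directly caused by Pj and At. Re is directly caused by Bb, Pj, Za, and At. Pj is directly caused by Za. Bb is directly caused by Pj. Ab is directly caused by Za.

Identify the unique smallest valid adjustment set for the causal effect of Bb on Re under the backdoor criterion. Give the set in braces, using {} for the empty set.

Variables eligible for adjustment (non-descendants of Bb, excluding Bb and Re): {Ab, At, Aw, Pj, Za}.
Backdoor paths from Bb to Re:
  P1: Bb <- Pj <- Za -> Re
  P2: Bb <- Pj -> Aw <- At -> Re
  P3: Bb <- Pj -> Re
The empty set is not sufficient: P1 (Bb <- Pj <- Za -> Re) has no collider blocking it and no conditioned non-collider, so it is open.
Try {Pj}:
  P1: blocked at chain node Pj ∈ conditioning set.
  P2: blocked at fork node Pj ∈ conditioning set.
  P3: blocked at fork node Pj ∈ conditioning set.
{Pj} contains no descendant of Bb and blocks every backdoor path.
No other singleton works — e.g. {Za} leaves P3 open — so {Pj} is the unique smallest valid adjustment set.

{Pj}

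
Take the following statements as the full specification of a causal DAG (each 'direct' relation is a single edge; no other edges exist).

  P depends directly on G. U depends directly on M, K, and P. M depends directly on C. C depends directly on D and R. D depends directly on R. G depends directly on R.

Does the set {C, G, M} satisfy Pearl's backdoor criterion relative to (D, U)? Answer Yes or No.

No

Backdoor paths from D to U (paths whose first edge points into D):
  P1: D <- R -> G -> P -> U
  P2: D <- R -> C -> M -> U
Condition 1 (no descendant of D in the set): FAILS — C and M are descendants of D.
Condition 2 (every backdoor path blocked by {C, G, M}):
  P1: blocked at chain node G ∈ conditioning set.
  P2: blocked at chain node C ∈ conditioning set.
{C, G, M} does not satisfy the backdoor criterion.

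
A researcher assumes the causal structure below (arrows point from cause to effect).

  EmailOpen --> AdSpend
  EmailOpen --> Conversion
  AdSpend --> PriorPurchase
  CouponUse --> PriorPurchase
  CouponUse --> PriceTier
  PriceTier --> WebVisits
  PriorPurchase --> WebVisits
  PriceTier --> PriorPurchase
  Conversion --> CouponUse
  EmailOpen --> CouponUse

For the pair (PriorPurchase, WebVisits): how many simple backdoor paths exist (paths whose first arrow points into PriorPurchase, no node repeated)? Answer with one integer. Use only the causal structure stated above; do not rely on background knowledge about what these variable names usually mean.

4

A backdoor path from PriorPurchase to WebVisits is any simple undirected path whose first edge points into PriorPurchase (i.e. leaves PriorPurchase via a parent).
Parents of PriorPurchase: {AdSpend, CouponUse, PriceTier}.
Enumerating:
  P1: PriorPurchase <- AdSpend <- EmailOpen -> Conversion -> CouponUse -> PriceTier -> WebVisits
  P2: PriorPurchase <- AdSpend <- EmailOpen -> CouponUse -> PriceTier -> WebVisits
  P3: PriorPurchase <- CouponUse -> PriceTier -> WebVisits
  P4: PriorPurchase <- PriceTier -> WebVisits
That exhausts the simple backdoor paths. Count: 4.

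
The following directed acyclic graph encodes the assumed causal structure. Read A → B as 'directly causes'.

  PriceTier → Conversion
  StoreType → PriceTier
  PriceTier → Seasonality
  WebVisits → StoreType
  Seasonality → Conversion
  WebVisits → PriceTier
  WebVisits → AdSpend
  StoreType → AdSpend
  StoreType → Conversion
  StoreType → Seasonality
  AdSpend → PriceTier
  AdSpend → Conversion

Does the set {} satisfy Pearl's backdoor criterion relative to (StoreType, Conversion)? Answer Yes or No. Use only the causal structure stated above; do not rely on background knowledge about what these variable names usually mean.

No

Backdoor paths from StoreType to Conversion (paths whose first edge points into StoreType):
  P1: StoreType <- WebVisits -> AdSpend -> PriceTier -> Seasonality -> Conversion
  P2: StoreType <- WebVisits -> AdSpend -> PriceTier -> Conversion
  P3: StoreType <- WebVisits -> AdSpend -> Conversion
  P4: StoreType <- WebVisits -> PriceTier <- AdSpend -> Conversion
  P5: StoreType <- WebVisits -> PriceTier -> Seasonality -> Conversion
  P6: StoreType <- WebVisits -> PriceTier -> Conversion
Condition 1 (no descendant of StoreType in the set): holds — descendants of StoreType are {AdSpend, Conversion, PriceTier, Seasonality}; none are in {}.
Condition 2 (every backdoor path blocked by {}):
  P1: open — no interior node is in the conditioning set.
  P2: open — no interior node is in the conditioning set.
  P3: open — no interior node is in the conditioning set.
  P4: blocked at collider PriceTier (neither it nor any descendant is in the conditioning set).
  P5: open — no interior node is in the conditioning set.
  P6: open — no interior node is in the conditioning set.
{} does not satisfy the backdoor criterion.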